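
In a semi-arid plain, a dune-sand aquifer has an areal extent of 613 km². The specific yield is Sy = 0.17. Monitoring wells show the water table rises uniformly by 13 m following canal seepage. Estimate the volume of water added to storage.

ΔV ≈ 1.35 × 10^9 m³

A = 613 km² = 6.13 × 10^8 m²
ΔV = Sy × A × Δh = 0.17 × 6.13 × 10^8 m² × 13 m = 1.355 × 10^9 m³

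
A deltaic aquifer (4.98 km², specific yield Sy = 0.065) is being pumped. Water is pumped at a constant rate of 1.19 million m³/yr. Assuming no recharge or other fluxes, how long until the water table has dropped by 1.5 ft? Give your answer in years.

A = 4.98 km² = 4.98 × 10^6 m²
Δh = 1.5 ft = 0.4572 m
ΔV = Sy × A × Δh = 0.065 × 4.98 × 10^6 × 0.4572 = 1.48 × 10^5 m³
Q = 1.19 million m³/yr = 3260 m³/d
t = ΔV / Q = 1.48 × 10^5 m³ / 3260 m³/d = 45.39 d
t = 45.39 d ≈ 0.1244 years

t ≈ 0.124 years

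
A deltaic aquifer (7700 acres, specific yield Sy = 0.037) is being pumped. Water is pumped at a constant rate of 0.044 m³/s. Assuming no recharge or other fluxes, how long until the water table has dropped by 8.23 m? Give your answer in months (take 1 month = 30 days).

t ≈ 83.2 months

A = 7700 acres = 3.116 × 10^7 m²
ΔV = Sy × A × Δh = 0.037 × 3.116 × 10^7 × 8.23 = 9.489 × 10^6 m³
Q = 0.044 m³/s = 3802 m³/d
t = ΔV / Q = 9.489 × 10^6 m³ / 3802 m³/d = 2496 d
t = 2496 d ≈ 83.2 months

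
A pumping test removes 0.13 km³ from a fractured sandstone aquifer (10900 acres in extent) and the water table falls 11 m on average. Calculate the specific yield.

Sy ≈ 0.27

A = 10900 acres = 4.411 × 10^7 m²
ΔV = 0.13 km³ = 1.3 × 10^8 m³
Sy = ΔV / (A × Δh) = 1.3 × 10^8 m³ / (4.411 × 10^7 m² × 11 m) = 0.2679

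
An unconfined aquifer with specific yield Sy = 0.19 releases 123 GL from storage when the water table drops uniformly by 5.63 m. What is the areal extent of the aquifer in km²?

ΔV = 123 GL = 1.23 × 10^8 m³
A = ΔV / (Sy × Δh) = 1.23 × 10^8 / (0.19 × 5.63) = 1.15 × 10^8 m²
A = 1.15 × 10^8 m² = 115 km²

A ≈ 115 km²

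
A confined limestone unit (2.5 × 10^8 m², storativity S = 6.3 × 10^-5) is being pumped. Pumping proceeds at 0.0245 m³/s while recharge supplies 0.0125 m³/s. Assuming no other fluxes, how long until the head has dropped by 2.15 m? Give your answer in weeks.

t ≈ 4.67 weeks

ΔV = S × A × Δh = 6.3 × 10^-5 × 2.5 × 10^8 × 2.15 = 33860 m³
Net withdrawal = 0.0245 − 0.0125 = 0.012 m³/s = 1037 m³/d
t = ΔV / Q = 33860 m³ / 1037 m³/d = 32.66 d
t = 32.66 d ≈ 4.666 weeks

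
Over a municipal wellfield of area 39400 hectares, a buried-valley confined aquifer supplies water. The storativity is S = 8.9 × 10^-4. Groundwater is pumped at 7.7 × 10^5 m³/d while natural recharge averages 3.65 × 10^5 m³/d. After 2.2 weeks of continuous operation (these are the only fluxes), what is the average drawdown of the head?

A = 39400 hectares = 3.94 × 10^8 m²
Net abstraction = 7.7 × 10^5 − 3.65 × 10^5 = 4.05 × 10^5 m³/d
t = 2.2 weeks = 15.4 d
ΔV = Q × t = 4.05 × 10^5 m³/d × 15.4 d = 6.237 × 10^6 m³
Δh = ΔV / (S × A) = 6.237 × 10^6 / (8.9 × 10^-4 × 3.94 × 10^8) = 17.79 m

Δh ≈ 17.8 m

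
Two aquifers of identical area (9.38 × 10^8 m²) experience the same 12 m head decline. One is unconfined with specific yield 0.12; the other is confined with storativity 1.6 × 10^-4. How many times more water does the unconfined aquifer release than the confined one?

Unconfined: ΔV_u = Sy × A × Δh = 0.12 × 9.38 × 10^8 × 12 = 1.351 × 10^9 m³
Confined: ΔV_c = S × A × Δh = 1.6 × 10^-4 × 9.38 × 10^8 × 12 = 1.801 × 10^6 m³
Ratio = ΔV_u / ΔV_c = Sy / S = 0.12 / 1.6 × 10^-4 = 750

ΔV_u / ΔV_c ≈ 750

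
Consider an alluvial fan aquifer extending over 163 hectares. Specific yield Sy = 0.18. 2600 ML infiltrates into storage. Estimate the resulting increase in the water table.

Δh ≈ 8.86 m

A = 163 hectares = 1.63 × 10^6 m²
ΔV = 2600 ML = 2.6 × 10^6 m³
Δh = ΔV / (Sy × A) = 2.6 × 10^6 m³ / (0.18 × 1.63 × 10^6 m²) = 8.862 m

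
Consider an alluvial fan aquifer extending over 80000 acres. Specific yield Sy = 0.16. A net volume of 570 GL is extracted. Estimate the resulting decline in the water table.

A = 80000 acres = 3.237 × 10^8 m²
ΔV = 570 GL = 5.7 × 10^8 m³
Δh = ΔV / (Sy × A) = 5.7 × 10^8 m³ / (0.16 × 3.237 × 10^8 m²) = 11 m

Δh ≈ 11 m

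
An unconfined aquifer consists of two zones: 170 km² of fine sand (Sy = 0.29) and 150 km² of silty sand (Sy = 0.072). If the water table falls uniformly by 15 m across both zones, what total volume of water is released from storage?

A₁ = 170 km² = 1.7 × 10^8 m²; A₂ = 150 km² = 1.5 × 10^8 m²
ΔV₁ = 0.29 × 1.7 × 10^8 × 15 = 7.395 × 10^8 m³
ΔV₂ = 0.072 × 1.5 × 10^8 × 15 = 1.62 × 10^8 m³
ΔV = ΔV₁ + ΔV₂ = 9.015 × 10^8 m³

ΔV ≈ 9.02 × 10^8 m³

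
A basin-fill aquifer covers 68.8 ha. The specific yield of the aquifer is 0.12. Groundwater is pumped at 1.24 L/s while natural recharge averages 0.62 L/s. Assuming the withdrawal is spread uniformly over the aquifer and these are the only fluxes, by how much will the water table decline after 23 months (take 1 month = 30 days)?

A = 68.8 ha = 6.88 × 10^5 m²
Net abstraction = 1.24 − 0.62 = 0.62 L/s
Q_net = 0.62 L/s = 53.57 m³/d
t = 23 months = 690 d
ΔV = Q × t = 53.57 m³/d × 690 d = 36960 m³
Δh = ΔV / (Sy × A) = 36960 / (0.12 × 6.88 × 10^5) = 0.4477 m

Δh ≈ 0.448 m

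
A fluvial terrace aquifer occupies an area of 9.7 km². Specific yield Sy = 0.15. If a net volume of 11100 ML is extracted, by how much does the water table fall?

A = 9.7 km² = 9.7 × 10^6 m²
ΔV = 11100 ML = 1.11 × 10^7 m³
Δh = ΔV / (Sy × A) = 1.11 × 10^7 m³ / (0.15 × 9.7 × 10^6 m²) = 7.629 m

Δh ≈ 7.63 m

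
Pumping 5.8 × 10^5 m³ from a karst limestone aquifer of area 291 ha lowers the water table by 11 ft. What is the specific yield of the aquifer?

A = 291 ha = 2.91 × 10^6 m²
Δh = 11 ft = 3.353 m
Sy = ΔV / (A × Δh) = 5.8 × 10^5 m³ / (2.91 × 10^6 m² × 3.353 m) = 0.05945

Sy ≈ 0.059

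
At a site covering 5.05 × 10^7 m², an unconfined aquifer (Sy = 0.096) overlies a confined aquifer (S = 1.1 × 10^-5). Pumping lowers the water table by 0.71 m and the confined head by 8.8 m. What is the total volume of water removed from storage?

Unconfined: ΔV_u = Sy × A × Δh_u = 0.096 × 5.05 × 10^7 × 0.71 = 3.442 × 10^6 m³
Confined: ΔV_c = S × A × Δh_c = 1.1 × 10^-5 × 5.05 × 10^7 × 8.8 = 4888 m³
Total ΔV = 3.442 × 10^6 + 4888 = 3.447 × 10^6 m³

ΔV ≈ 3.45 × 10^6 m³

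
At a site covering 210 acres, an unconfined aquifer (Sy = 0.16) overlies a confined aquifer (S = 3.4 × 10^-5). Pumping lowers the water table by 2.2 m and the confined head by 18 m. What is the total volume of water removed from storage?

A = 210 acres = 8.498 × 10^5 m²
Unconfined: ΔV_u = Sy × A × Δh_u = 0.16 × 8.498 × 10^5 × 2.2 = 2.991 × 10^5 m³
Confined: ΔV_c = S × A × Δh_c = 3.4 × 10^-5 × 8.498 × 10^5 × 18 = 520.1 m³
Total ΔV = 2.991 × 10^5 + 520.1 = 2.997 × 10^5 m³

ΔV ≈ 3 × 10^5 m³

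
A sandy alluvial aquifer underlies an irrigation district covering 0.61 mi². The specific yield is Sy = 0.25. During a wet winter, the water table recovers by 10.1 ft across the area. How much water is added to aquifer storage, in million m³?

ΔV ≈ 1.22 million m³

A = 0.61 mi² = 1.58 × 10^6 m²
Δh = 10.1 ft = 3.078 m
ΔV = Sy × A × Δh = 0.25 × 1.58 × 10^6 m² × 3.078 m = 1.216 × 10^6 m³
ΔV = 1.216 × 10^6 m³ = 1.216 million m³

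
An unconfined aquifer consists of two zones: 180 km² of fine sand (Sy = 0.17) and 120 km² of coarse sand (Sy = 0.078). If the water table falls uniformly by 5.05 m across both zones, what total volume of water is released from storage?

A₁ = 180 km² = 1.8 × 10^8 m²; A₂ = 120 km² = 1.2 × 10^8 m²
ΔV₁ = 0.17 × 1.8 × 10^8 × 5.05 = 1.545 × 10^8 m³
ΔV₂ = 0.078 × 1.2 × 10^8 × 5.05 = 4.727 × 10^7 m³
ΔV = ΔV₁ + ΔV₂ = 2.018 × 10^8 m³

ΔV ≈ 2.02 × 10^8 m³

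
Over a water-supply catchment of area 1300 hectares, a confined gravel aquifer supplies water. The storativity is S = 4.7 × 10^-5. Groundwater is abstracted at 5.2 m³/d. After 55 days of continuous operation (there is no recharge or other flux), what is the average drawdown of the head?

A = 1300 hectares = 1.3 × 10^7 m²
ΔV = Q × t = 5.2 m³/d × 55 d = 286 m³
Δh = ΔV / (S × A) = 286 / (4.7 × 10^-5 × 1.3 × 10^7) = 0.4681 m

Δh ≈ 0.468 m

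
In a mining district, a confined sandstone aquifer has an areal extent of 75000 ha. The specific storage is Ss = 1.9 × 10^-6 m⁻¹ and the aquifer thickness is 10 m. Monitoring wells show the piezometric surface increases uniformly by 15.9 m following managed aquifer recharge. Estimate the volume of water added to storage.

ΔV ≈ 2.27 × 10^5 m³

S = Ss × b = 1.9 × 10^-6 m⁻¹ × 10 m = 1.9 × 10^-5
A = 75000 ha = 7.5 × 10^8 m²
ΔV = S × A × Δh = 1.9 × 10^-5 × 7.5 × 10^8 m² × 15.9 m = 2.266 × 10^5 m³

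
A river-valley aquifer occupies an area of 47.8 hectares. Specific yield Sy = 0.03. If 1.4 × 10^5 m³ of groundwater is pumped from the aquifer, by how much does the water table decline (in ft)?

Δh ≈ 32 ft

A = 47.8 hectares = 4.78 × 10^5 m²
Δh = ΔV / (Sy × A) = 1.4 × 10^5 m³ / (0.03 × 4.78 × 10^5 m²) = 9.763 m
Δh = 9.763 m = 32.03 ft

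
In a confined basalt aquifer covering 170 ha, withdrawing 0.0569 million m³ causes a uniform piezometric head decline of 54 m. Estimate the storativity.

A = 170 ha = 1.7 × 10^6 m²
ΔV = 0.0569 million m³ = 56900 m³
S = ΔV / (A × Δh) = 56900 m³ / (1.7 × 10^6 m² × 54 m) = 6.198 × 10^-4

S ≈ 6.2 × 10^-4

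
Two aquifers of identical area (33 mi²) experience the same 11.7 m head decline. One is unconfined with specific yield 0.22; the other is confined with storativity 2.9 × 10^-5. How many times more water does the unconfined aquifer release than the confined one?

A = 33 mi² = 8.547 × 10^7 m²
Unconfined: ΔV_u = Sy × A × Δh = 0.22 × 8.547 × 10^7 × 11.7 = 2.2 × 10^8 m³
Confined: ΔV_c = S × A × Δh = 2.9 × 10^-5 × 8.547 × 10^7 × 11.7 = 29000 m³
Ratio = ΔV_u / ΔV_c = Sy / S = 0.22 / 2.9 × 10^-5 = 7586

ΔV_u / ΔV_c ≈ 7590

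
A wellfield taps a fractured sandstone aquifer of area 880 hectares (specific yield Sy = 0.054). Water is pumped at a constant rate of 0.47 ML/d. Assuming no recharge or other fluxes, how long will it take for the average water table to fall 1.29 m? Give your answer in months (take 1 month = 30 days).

A = 880 hectares = 8.8 × 10^6 m²
ΔV = Sy × A × Δh = 0.054 × 8.8 × 10^6 × 1.29 = 6.13 × 10^5 m³
Q = 0.47 ML/d = 470 m³/d
t = ΔV / Q = 6.13 × 10^5 m³ / 470 m³/d = 1304 d
t = 1304 d ≈ 43.48 months

t ≈ 43.5 months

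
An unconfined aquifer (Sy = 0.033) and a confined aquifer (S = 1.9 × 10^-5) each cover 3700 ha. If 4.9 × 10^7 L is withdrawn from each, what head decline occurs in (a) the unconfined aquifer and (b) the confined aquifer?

Δh_u ≈ 0.0401 m; Δh_c ≈ 69.7 m

A = 3700 ha = 3.7 × 10^7 m²
ΔV = 4.9 × 10^7 L = 49000 m³
Unconfined: Δh_u = ΔV/(Sy·A) = 49000/(0.033 × 3.7 × 10^7) = 0.04013 m
Confined: Δh_c = ΔV/(S·A) = 49000/(1.9 × 10^-5 × 3.7 × 10^7) = 69.7 m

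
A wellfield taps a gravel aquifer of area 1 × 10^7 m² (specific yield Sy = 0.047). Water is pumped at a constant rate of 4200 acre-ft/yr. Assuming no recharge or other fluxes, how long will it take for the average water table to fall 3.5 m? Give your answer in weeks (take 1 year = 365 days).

ΔV = Sy × A × Δh = 0.047 × 1 × 10^7 × 3.5 = 1.645 × 10^6 m³
Q = 4200 acre-ft/yr = 14190 m³/d
t = ΔV / Q = 1.645 × 10^6 m³ / 14190 m³/d = 115.9 d
t = 115.9 d ≈ 16.56 weeks

t ≈ 16.6 weeks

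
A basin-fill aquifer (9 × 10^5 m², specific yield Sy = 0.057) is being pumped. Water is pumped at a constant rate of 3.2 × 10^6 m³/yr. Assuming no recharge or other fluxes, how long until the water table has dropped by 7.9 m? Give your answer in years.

t ≈ 0.127 years

ΔV = Sy × A × Δh = 0.057 × 9 × 10^5 × 7.9 = 4.053 × 10^5 m³
Q = 3.2 × 10^6 m³/yr = 8767 m³/d
t = ΔV / Q = 4.053 × 10^5 m³ / 8767 m³/d = 46.23 d
t = 46.23 d ≈ 0.1266 years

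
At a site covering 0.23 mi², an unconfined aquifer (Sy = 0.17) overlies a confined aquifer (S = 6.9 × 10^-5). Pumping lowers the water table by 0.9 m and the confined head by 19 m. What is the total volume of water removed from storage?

A = 0.23 mi² = 5.957 × 10^5 m²
Unconfined: ΔV_u = Sy × A × Δh_u = 0.17 × 5.957 × 10^5 × 0.9 = 91140 m³
Confined: ΔV_c = S × A × Δh_c = 6.9 × 10^-5 × 5.957 × 10^5 × 19 = 781 m³
Total ΔV = 91140 + 781 = 91920 m³

ΔV ≈ 91900 m³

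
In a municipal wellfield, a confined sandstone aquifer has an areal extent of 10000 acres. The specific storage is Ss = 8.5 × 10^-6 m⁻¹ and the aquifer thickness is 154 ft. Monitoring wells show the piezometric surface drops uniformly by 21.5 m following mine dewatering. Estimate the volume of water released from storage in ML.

b = 154 ft = 46.94 m
S = Ss × b = 8.5 × 10^-6 m⁻¹ × 46.94 m = 3.99 × 10^-4
A = 10000 acres = 4.047 × 10^7 m²
ΔV = S × A × Δh = 3.99 × 10^-4 × 4.047 × 10^7 m² × 21.5 m = 3.471 × 10^5 m³
ΔV = 3.471 × 10^5 m³ = 347.1 ML

ΔV ≈ 347 ML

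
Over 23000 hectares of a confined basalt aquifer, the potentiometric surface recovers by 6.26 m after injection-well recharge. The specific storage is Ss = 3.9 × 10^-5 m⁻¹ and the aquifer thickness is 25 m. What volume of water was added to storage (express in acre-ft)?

S = Ss × b = 3.9 × 10^-5 m⁻¹ × 25 m = 9.75 × 10^-4
A = 23000 hectares = 2.3 × 10^8 m²
ΔV = S × A × Δh = 9.75 × 10^-4 × 2.3 × 10^8 m² × 6.26 m = 1.404 × 10^6 m³
ΔV = 1.404 × 10^6 m³ = 1138 acre-ft

ΔV ≈ 1140 acre-ft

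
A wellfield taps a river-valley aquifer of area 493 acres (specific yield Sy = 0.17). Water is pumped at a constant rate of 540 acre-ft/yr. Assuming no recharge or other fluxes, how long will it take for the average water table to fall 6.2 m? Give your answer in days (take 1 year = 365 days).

t ≈ 1150 days

A = 493 acres = 1.995 × 10^6 m²
ΔV = Sy × A × Δh = 0.17 × 1.995 × 10^6 × 6.2 = 2.103 × 10^6 m³
Q = 540 acre-ft/yr = 1825 m³/d
t = ΔV / Q = 2.103 × 10^6 m³ / 1825 m³/d = 1152 d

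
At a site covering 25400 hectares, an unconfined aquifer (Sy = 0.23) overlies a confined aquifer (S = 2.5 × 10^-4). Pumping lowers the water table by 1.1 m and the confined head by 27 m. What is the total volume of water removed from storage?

A = 25400 hectares = 2.54 × 10^8 m²
Unconfined: ΔV_u = Sy × A × Δh_u = 0.23 × 2.54 × 10^8 × 1.1 = 6.426 × 10^7 m³
Confined: ΔV_c = S × A × Δh_c = 2.5 × 10^-4 × 2.54 × 10^8 × 27 = 1.714 × 10^6 m³
Total ΔV = 6.426 × 10^7 + 1.714 × 10^6 = 6.598 × 10^7 m³

ΔV ≈ 6.6 × 10^7 m³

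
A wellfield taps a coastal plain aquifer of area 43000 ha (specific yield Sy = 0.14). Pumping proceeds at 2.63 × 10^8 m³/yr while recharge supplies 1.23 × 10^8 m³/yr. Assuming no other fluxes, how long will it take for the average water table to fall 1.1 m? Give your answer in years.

t ≈ 0.473 years

A = 43000 ha = 4.3 × 10^8 m²
ΔV = Sy × A × Δh = 0.14 × 4.3 × 10^8 × 1.1 = 6.622 × 10^7 m³
Net withdrawal = 2.63 × 10^8 − 1.23 × 10^8 = 1.4 × 10^8 m³/yr = 3.836 × 10^5 m³/d
t = ΔV / Q = 6.622 × 10^7 m³ / 3.836 × 10^5 m³/d = 172.6 d
t = 172.6 d ≈ 0.473 years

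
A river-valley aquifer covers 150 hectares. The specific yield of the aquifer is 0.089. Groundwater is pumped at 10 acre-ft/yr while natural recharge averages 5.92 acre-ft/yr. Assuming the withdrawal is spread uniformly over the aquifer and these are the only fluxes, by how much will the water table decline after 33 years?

A = 150 hectares = 1.5 × 10^6 m²
Net abstraction = 10 − 5.92 = 4.08 acre-ft/yr
Q_net = 4.08 acre-ft/yr = 13.79 m³/d
t = 33 years = 12040 d
ΔV = Q × t = 13.79 m³/d × 12040 d = 1.661 × 10^5 m³
Δh = ΔV / (Sy × A) = 1.661 × 10^5 / (0.089 × 1.5 × 10^6) = 1.244 m

Δh ≈ 1.24 m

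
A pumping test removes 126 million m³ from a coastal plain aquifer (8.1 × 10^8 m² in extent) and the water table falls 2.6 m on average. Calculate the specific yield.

Sy ≈ 0.06

ΔV = 126 million m³ = 1.26 × 10^8 m³
Sy = ΔV / (A × Δh) = 1.26 × 10^8 m³ / (8.1 × 10^8 m² × 2.6 m) = 0.05983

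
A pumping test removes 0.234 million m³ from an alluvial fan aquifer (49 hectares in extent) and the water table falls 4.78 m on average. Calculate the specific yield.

A = 49 hectares = 4.9 × 10^5 m²
ΔV = 0.234 million m³ = 2.34 × 10^5 m³
Sy = ΔV / (A × Δh) = 2.34 × 10^5 m³ / (4.9 × 10^5 m² × 4.78 m) = 0.09991

Sy ≈ 0.1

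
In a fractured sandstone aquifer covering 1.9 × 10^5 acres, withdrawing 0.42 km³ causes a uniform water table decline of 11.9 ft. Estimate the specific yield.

A = 1.9 × 10^5 acres = 7.689 × 10^8 m²
Δh = 11.9 ft = 3.627 m
ΔV = 0.42 km³ = 4.2 × 10^8 m³
Sy = ΔV / (A × Δh) = 4.2 × 10^8 m³ / (7.689 × 10^8 m² × 3.627 m) = 0.1506

Sy ≈ 0.15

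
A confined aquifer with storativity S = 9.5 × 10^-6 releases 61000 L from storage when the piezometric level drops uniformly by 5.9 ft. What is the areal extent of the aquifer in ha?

A ≈ 357 ha

Δh = 5.9 ft = 1.798 m
ΔV = 61000 L = 61 m³
A = ΔV / (S × Δh) = 61 / (9.5 × 10^-6 × 1.798) = 3.571 × 10^6 m²
A = 3.571 × 10^6 m² = 357.1 ha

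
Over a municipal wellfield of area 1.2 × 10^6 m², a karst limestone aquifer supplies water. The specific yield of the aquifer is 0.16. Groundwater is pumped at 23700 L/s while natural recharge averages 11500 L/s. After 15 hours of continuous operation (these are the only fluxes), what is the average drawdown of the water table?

Net abstraction = 23700 − 11500 = 12200 L/s
Q_net = 12200 L/s = 1.054 × 10^6 m³/d
t = 15 hours = 0.625 d
ΔV = Q × t = 1.054 × 10^6 m³/d × 0.625 d = 6.588 × 10^5 m³
Δh = ΔV / (Sy × A) = 6.588 × 10^5 / (0.16 × 1.2 × 10^6) = 3.431 m

Δh ≈ 3.43 m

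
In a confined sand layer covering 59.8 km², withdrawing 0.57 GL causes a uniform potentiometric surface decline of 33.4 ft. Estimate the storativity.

S ≈ 9.4 × 10^-4

A = 59.8 km² = 5.98 × 10^7 m²
Δh = 33.4 ft = 10.18 m
ΔV = 0.57 GL = 5.7 × 10^5 m³
S = ΔV / (A × Δh) = 5.7 × 10^5 m³ / (5.98 × 10^7 m² × 10.18 m) = 9.363 × 10^-4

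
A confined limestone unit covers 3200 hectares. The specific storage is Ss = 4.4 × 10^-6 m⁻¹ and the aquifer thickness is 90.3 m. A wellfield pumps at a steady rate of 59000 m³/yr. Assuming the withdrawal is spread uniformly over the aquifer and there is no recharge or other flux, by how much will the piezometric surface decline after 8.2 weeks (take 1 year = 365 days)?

Δh ≈ 0.73 m

S = Ss × b = 4.4 × 10^-6 m⁻¹ × 90.3 m = 3.973 × 10^-4
A = 3200 hectares = 3.2 × 10^7 m²
Q = 59000 m³/yr = 161.6 m³/d
t = 8.2 weeks = 57.4 d
ΔV = Q × t = 161.6 m³/d × 57.4 d = 9278 m³
Δh = ΔV / (S × A) = 9278 / (3.973 × 10^-4 × 3.2 × 10^7) = 0.7298 m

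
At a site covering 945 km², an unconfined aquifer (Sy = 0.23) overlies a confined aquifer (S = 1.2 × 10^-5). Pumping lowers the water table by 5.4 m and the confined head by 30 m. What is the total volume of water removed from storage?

ΔV ≈ 1.17 × 10^9 m³

A = 945 km² = 9.45 × 10^8 m²
Unconfined: ΔV_u = Sy × A × Δh_u = 0.23 × 9.45 × 10^8 × 5.4 = 1.174 × 10^9 m³
Confined: ΔV_c = S × A × Δh_c = 1.2 × 10^-5 × 9.45 × 10^8 × 30 = 3.402 × 10^5 m³
Total ΔV = 1.174 × 10^9 + 3.402 × 10^5 = 1.174 × 10^9 m³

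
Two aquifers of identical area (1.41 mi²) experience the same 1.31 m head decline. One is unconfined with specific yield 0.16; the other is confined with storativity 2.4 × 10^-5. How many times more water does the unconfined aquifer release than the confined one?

A = 1.41 mi² = 3.652 × 10^6 m²
Unconfined: ΔV_u = Sy × A × Δh = 0.16 × 3.652 × 10^6 × 1.31 = 7.654 × 10^5 m³
Confined: ΔV_c = S × A × Δh = 2.4 × 10^-5 × 3.652 × 10^6 × 1.31 = 114.8 m³
Ratio = ΔV_u / ΔV_c = Sy / S = 0.16 / 2.4 × 10^-5 = 6667

ΔV_u / ΔV_c ≈ 6670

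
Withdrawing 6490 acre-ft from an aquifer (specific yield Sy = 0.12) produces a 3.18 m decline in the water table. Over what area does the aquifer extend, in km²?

A ≈ 21 km²

ΔV = 6490 acre-ft = 8.005 × 10^6 m³
A = ΔV / (Sy × Δh) = 8.005 × 10^6 / (0.12 × 3.18) = 2.098 × 10^7 m²
A = 2.098 × 10^7 m² = 20.98 km²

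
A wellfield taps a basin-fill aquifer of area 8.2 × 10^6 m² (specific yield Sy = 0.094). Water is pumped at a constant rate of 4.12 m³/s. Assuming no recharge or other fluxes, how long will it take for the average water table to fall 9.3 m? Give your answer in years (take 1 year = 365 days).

ΔV = Sy × A × Δh = 0.094 × 8.2 × 10^6 × 9.3 = 7.168 × 10^6 m³
Q = 4.12 m³/s = 3.56 × 10^5 m³/d
t = ΔV / Q = 7.168 × 10^6 m³ / 3.56 × 10^5 m³/d = 20.14 d
t = 20.14 d ≈ 0.05517 years

t ≈ 0.0552 years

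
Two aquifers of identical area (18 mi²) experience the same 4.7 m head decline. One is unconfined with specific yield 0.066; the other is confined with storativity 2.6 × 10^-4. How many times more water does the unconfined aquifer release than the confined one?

ΔV_u / ΔV_c ≈ 254

A = 18 mi² = 4.662 × 10^7 m²
Unconfined: ΔV_u = Sy × A × Δh = 0.066 × 4.662 × 10^7 × 4.7 = 1.446 × 10^7 m³
Confined: ΔV_c = S × A × Δh = 2.6 × 10^-4 × 4.662 × 10^7 × 4.7 = 56970 m³
Ratio = ΔV_u / ΔV_c = Sy / S = 0.066 / 2.6 × 10^-4 = 253.8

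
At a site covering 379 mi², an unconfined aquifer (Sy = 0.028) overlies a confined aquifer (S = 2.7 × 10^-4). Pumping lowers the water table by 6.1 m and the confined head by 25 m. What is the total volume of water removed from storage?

A = 379 mi² = 9.816 × 10^8 m²
Unconfined: ΔV_u = Sy × A × Δh_u = 0.028 × 9.816 × 10^8 × 6.1 = 1.677 × 10^8 m³
Confined: ΔV_c = S × A × Δh_c = 2.7 × 10^-4 × 9.816 × 10^8 × 25 = 6.626 × 10^6 m³
Total ΔV = 1.677 × 10^8 + 6.626 × 10^6 = 1.743 × 10^8 m³

ΔV ≈ 1.74 × 10^8 m³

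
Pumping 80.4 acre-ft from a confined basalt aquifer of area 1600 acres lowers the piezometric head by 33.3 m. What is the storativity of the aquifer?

A = 1600 acres = 6.475 × 10^6 m²
ΔV = 80.4 acre-ft = 99170 m³
S = ΔV / (A × Δh) = 99170 m³ / (6.475 × 10^6 m² × 33.3 m) = 4.599 × 10^-4

S ≈ 4.6 × 10^-4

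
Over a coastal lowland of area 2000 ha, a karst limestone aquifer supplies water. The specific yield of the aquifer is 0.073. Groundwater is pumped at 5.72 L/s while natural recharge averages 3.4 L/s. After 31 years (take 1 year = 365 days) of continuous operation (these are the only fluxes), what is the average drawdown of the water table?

A = 2000 ha = 2 × 10^7 m²
Net abstraction = 5.72 − 3.4 = 2.32 L/s
Q_net = 2.32 L/s = 200.4 m³/d
t = 31 years = 11320 d
ΔV = Q × t = 200.4 m³/d × 11320 d = 2.268 × 10^6 m³
Δh = ΔV / (Sy × A) = 2.268 × 10^6 / (0.073 × 2 × 10^7) = 1.553 m

Δh ≈ 1.55 m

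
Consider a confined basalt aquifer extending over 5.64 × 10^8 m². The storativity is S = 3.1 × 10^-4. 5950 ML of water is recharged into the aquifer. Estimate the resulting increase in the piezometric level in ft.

Δh ≈ 112 ft

ΔV = 5950 ML = 5.95 × 10^6 m³
Δh = ΔV / (S × A) = 5.95 × 10^6 m³ / (3.1 × 10^-4 × 5.64 × 10^8 m²) = 34.03 m
Δh = 34.03 m = 111.7 ft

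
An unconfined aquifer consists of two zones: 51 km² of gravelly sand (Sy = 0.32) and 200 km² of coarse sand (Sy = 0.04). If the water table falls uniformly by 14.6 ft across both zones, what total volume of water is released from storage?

ΔV ≈ 1.08 × 10^8 m³

A₁ = 51 km² = 5.1 × 10^7 m²; A₂ = 200 km² = 2 × 10^8 m²
Δh = 14.6 ft = 4.45 m
ΔV₁ = 0.32 × 5.1 × 10^7 × 4.45 = 7.263 × 10^7 m³
ΔV₂ = 0.04 × 2 × 10^8 × 4.45 = 3.56 × 10^7 m³
ΔV = ΔV₁ + ΔV₂ = 1.082 × 10^8 m³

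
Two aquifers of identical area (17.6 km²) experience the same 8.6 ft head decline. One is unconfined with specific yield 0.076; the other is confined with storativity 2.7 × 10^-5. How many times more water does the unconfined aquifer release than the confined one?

A = 17.6 km² = 1.76 × 10^7 m²
Δh = 8.6 ft = 2.621 m
Unconfined: ΔV_u = Sy × A × Δh = 0.076 × 1.76 × 10^7 × 2.621 = 3.506 × 10^6 m³
Confined: ΔV_c = S × A × Δh = 2.7 × 10^-5 × 1.76 × 10^7 × 2.621 = 1246 m³
Ratio = ΔV_u / ΔV_c = Sy / S = 0.076 / 2.7 × 10^-5 = 2815

ΔV_u / ΔV_c ≈ 2810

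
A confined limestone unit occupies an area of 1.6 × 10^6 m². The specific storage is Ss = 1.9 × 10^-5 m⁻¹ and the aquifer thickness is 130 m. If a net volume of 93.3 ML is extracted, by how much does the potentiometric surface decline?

S = Ss × b = 1.9 × 10^-5 m⁻¹ × 130 m = 2.47 × 10^-3
ΔV = 93.3 ML = 93300 m³
Δh = ΔV / (S × A) = 93300 m³ / (0.00247 × 1.6 × 10^6 m²) = 23.61 m

Δh ≈ 23.6 m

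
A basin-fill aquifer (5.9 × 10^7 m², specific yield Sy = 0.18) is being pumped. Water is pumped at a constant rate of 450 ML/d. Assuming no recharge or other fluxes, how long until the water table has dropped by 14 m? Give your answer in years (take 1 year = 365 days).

ΔV = Sy × A × Δh = 0.18 × 5.9 × 10^7 × 14 = 1.487 × 10^8 m³
Q = 450 ML/d = 4.5 × 10^5 m³/d
t = ΔV / Q = 1.487 × 10^8 m³ / 4.5 × 10^5 m³/d = 330.4 d
t = 330.4 d ≈ 0.9052 years

t ≈ 0.905 years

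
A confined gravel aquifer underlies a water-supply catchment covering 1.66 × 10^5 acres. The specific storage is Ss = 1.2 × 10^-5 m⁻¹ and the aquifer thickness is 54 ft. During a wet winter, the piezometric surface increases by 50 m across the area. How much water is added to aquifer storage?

ΔV ≈ 6.63 × 10^6 m³

b = 54 ft = 16.46 m
S = Ss × b = 1.2 × 10^-5 m⁻¹ × 16.46 m = 1.975 × 10^-4
A = 1.66 × 10^5 acres = 6.718 × 10^8 m²
ΔV = S × A × Δh = 1.975 × 10^-4 × 6.718 × 10^8 m² × 50 m = 6.634 × 10^6 m³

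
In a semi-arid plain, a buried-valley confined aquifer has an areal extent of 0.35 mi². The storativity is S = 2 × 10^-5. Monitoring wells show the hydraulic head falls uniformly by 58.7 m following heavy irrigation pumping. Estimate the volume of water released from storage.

ΔV ≈ 1060 m³

A = 0.35 mi² = 9.065 × 10^5 m²
ΔV = S × A × Δh = 2 × 10^-5 × 9.065 × 10^5 m² × 58.7 m = 1064 m³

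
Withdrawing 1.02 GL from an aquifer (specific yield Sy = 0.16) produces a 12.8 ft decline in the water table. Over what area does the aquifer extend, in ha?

A ≈ 163 ha

Δh = 12.8 ft = 3.901 m
ΔV = 1.02 GL = 1.02 × 10^6 m³
A = ΔV / (Sy × Δh) = 1.02 × 10^6 / (0.16 × 3.901) = 1.634 × 10^6 m²
A = 1.634 × 10^6 m² = 163.4 ha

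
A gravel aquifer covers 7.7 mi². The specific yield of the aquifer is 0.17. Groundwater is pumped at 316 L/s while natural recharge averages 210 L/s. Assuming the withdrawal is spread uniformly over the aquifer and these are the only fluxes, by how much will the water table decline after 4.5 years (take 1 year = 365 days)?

Δh ≈ 4.44 m

A = 7.7 mi² = 1.994 × 10^7 m²
Net abstraction = 316 − 210 = 106 L/s
Q_net = 106 L/s = 9158 m³/d
t = 4.5 years = 1642 d
ΔV = Q × t = 9158 m³/d × 1642 d = 1.504 × 10^7 m³
Δh = ΔV / (Sy × A) = 1.504 × 10^7 / (0.17 × 1.994 × 10^7) = 4.437 m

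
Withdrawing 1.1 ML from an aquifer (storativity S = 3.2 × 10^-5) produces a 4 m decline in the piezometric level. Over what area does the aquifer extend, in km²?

A ≈ 8.59 km²

ΔV = 1.1 ML = 1100 m³
A = ΔV / (S × Δh) = 1100 / (3.2 × 10^-5 × 4) = 8.594 × 10^6 m²
A = 8.594 × 10^6 m² = 8.594 km²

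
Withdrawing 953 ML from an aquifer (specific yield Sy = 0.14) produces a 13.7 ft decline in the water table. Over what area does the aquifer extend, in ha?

Δh = 13.7 ft = 4.176 m
ΔV = 953 ML = 9.53 × 10^5 m³
A = ΔV / (Sy × Δh) = 9.53 × 10^5 / (0.14 × 4.176) = 1.63 × 10^6 m²
A = 1.63 × 10^6 m² = 163 ha

A ≈ 163 ha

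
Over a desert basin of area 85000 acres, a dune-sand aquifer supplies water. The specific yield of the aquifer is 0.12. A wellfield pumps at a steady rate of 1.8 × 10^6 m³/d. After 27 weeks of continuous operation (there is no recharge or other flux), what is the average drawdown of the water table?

Δh ≈ 8.24 m

A = 85000 acres = 3.44 × 10^8 m²
t = 27 weeks = 189 d
ΔV = Q × t = 1.8 × 10^6 m³/d × 189 d = 3.402 × 10^8 m³
Δh = ΔV / (Sy × A) = 3.402 × 10^8 / (0.12 × 3.44 × 10^8) = 8.242 m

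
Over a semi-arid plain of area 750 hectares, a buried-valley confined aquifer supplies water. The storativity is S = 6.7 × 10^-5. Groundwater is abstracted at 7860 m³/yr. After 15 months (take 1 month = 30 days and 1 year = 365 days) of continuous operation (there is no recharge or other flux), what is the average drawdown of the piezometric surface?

Δh ≈ 19.3 m

A = 750 hectares = 7.5 × 10^6 m²
Q = 7860 m³/yr = 21.53 m³/d
t = 15 months = 450 d
ΔV = Q × t = 21.53 m³/d × 450 d = 9690 m³
Δh = ΔV / (S × A) = 9690 / (6.7 × 10^-5 × 7.5 × 10^6) = 19.28 m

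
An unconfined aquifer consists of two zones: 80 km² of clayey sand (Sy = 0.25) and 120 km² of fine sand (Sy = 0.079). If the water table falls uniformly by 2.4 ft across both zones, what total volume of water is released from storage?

A₁ = 80 km² = 8 × 10^7 m²; A₂ = 120 km² = 1.2 × 10^8 m²
Δh = 2.4 ft = 0.7315 m
ΔV₁ = 0.25 × 8 × 10^7 × 0.7315 = 1.463 × 10^7 m³
ΔV₂ = 0.079 × 1.2 × 10^8 × 0.7315 = 6.935 × 10^6 m³
ΔV = ΔV₁ + ΔV₂ = 2.157 × 10^7 m³

ΔV ≈ 2.16 × 10^7 m³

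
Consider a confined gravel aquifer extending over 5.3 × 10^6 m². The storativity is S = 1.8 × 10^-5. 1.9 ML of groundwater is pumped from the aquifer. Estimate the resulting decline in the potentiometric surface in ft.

ΔV = 1.9 ML = 1900 m³
Δh = ΔV / (S × A) = 1900 m³ / (1.8 × 10^-5 × 5.3 × 10^6 m²) = 19.92 m
Δh = 19.92 m = 65.34 ft

Δh ≈ 65.3 ft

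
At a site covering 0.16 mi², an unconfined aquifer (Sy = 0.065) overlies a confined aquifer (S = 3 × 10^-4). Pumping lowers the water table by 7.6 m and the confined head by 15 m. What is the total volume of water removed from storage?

A = 0.16 mi² = 4.144 × 10^5 m²
Unconfined: ΔV_u = Sy × A × Δh_u = 0.065 × 4.144 × 10^5 × 7.6 = 2.047 × 10^5 m³
Confined: ΔV_c = S × A × Δh_c = 3 × 10^-4 × 4.144 × 10^5 × 15 = 1865 m³
Total ΔV = 2.047 × 10^5 + 1865 = 2.066 × 10^5 m³

ΔV ≈ 2.07 × 10^5 m³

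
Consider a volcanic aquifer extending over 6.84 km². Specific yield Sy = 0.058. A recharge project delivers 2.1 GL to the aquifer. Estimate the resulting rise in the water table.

A = 6.84 km² = 6.84 × 10^6 m²
ΔV = 2.1 GL = 2.1 × 10^6 m³
Δh = ΔV / (Sy × A) = 2.1 × 10^6 m³ / (0.058 × 6.84 × 10^6 m²) = 5.293 m

Δh ≈ 5.29 m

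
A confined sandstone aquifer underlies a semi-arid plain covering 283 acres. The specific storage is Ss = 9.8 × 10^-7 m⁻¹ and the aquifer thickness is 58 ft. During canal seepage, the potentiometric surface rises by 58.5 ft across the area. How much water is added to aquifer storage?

b = 58 ft = 17.68 m
S = Ss × b = 9.8 × 10^-7 m⁻¹ × 17.68 m = 1.732 × 10^-5
A = 283 acres = 1.145 × 10^6 m²
Δh = 58.5 ft = 17.83 m
ΔV = S × A × Δh = 1.732 × 10^-5 × 1.145 × 10^6 m² × 17.83 m = 353.8 m³

ΔV ≈ 354 m³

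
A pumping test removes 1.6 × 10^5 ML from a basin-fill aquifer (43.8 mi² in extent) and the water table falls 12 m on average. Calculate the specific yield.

A = 43.8 mi² = 1.134 × 10^8 m²
ΔV = 1.6 × 10^5 ML = 1.6 × 10^8 m³
Sy = ΔV / (A × Δh) = 1.6 × 10^8 m³ / (1.134 × 10^8 m² × 12 m) = 0.1175

Sy ≈ 0.12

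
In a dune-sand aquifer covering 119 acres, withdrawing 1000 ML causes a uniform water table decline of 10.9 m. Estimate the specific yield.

Sy ≈ 0.19

A = 119 acres = 4.816 × 10^5 m²
ΔV = 1000 ML = 1 × 10^6 m³
Sy = ΔV / (A × Δh) = 1 × 10^6 m³ / (4.816 × 10^5 m² × 10.9 m) = 0.1905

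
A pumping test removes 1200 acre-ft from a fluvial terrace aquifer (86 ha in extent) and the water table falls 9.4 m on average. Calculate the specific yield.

A = 86 ha = 8.6 × 10^5 m²
ΔV = 1200 acre-ft = 1.48 × 10^6 m³
Sy = ΔV / (A × Δh) = 1.48 × 10^6 m³ / (8.6 × 10^5 m² × 9.4 m) = 0.1831

Sy ≈ 0.18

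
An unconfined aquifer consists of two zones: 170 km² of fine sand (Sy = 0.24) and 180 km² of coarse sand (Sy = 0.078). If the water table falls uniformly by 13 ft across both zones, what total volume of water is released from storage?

ΔV ≈ 2.17 × 10^8 m³

A₁ = 170 km² = 1.7 × 10^8 m²; A₂ = 180 km² = 1.8 × 10^8 m²
Δh = 13 ft = 3.962 m
ΔV₁ = 0.24 × 1.7 × 10^8 × 3.962 = 1.617 × 10^8 m³
ΔV₂ = 0.078 × 1.8 × 10^8 × 3.962 = 5.563 × 10^7 m³
ΔV = ΔV₁ + ΔV₂ = 2.173 × 10^8 m³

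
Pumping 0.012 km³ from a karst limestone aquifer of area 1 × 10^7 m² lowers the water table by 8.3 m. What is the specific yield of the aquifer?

ΔV = 0.012 km³ = 1.2 × 10^7 m³
Sy = ΔV / (A × Δh) = 1.2 × 10^7 m³ / (1 × 10^7 m² × 8.3 m) = 0.1446

Sy ≈ 0.14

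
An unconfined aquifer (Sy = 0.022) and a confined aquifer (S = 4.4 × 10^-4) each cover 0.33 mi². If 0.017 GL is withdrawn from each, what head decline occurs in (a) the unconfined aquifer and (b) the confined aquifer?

Δh_u ≈ 0.904 m; Δh_c ≈ 45.2 m

A = 0.33 mi² = 8.547 × 10^5 m²
ΔV = 0.017 GL = 17000 m³
Unconfined: Δh_u = ΔV/(Sy·A) = 17000/(0.022 × 8.547 × 10^5) = 0.9041 m
Confined: Δh_c = ΔV/(S·A) = 17000/(4.4 × 10^-4 × 8.547 × 10^5) = 45.2 m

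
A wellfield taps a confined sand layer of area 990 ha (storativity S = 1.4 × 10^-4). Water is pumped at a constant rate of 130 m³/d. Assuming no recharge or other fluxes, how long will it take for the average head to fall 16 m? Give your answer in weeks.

A = 990 ha = 9.9 × 10^6 m²
ΔV = S × A × Δh = 1.4 × 10^-4 × 9.9 × 10^6 × 16 = 22180 m³
t = ΔV / Q = 22180 m³ / 130 m³/d = 170.6 d
t = 170.6 d ≈ 24.37 weeks

t ≈ 24.4 weeks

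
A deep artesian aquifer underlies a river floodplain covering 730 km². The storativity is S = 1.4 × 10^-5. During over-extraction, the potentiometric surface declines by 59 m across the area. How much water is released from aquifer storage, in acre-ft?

ΔV ≈ 489 acre-ft

A = 730 km² = 7.3 × 10^8 m²
ΔV = S × A × Δh = 1.4 × 10^-5 × 7.3 × 10^8 m² × 59 m = 6.03 × 10^5 m³
ΔV = 6.03 × 10^5 m³ = 488.8 acre-ft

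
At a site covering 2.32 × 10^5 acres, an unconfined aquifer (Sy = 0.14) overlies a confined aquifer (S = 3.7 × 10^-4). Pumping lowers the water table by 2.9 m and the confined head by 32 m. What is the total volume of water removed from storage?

ΔV ≈ 3.92 × 10^8 m³

A = 2.32 × 10^5 acres = 9.389 × 10^8 m²
Unconfined: ΔV_u = Sy × A × Δh_u = 0.14 × 9.389 × 10^8 × 2.9 = 3.812 × 10^8 m³
Confined: ΔV_c = S × A × Δh_c = 3.7 × 10^-4 × 9.389 × 10^8 × 32 = 1.112 × 10^7 m³
Total ΔV = 3.812 × 10^8 + 1.112 × 10^7 = 3.923 × 10^8 m³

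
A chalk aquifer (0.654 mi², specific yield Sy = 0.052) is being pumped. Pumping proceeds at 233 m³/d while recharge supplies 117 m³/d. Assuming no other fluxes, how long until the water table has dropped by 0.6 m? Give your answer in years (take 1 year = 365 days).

t ≈ 1.25 years

A = 0.654 mi² = 1.694 × 10^6 m²
ΔV = Sy × A × Δh = 0.052 × 1.694 × 10^6 × 0.6 = 52850 m³
Net withdrawal = 233 − 117 = 116 m³/d
t = ΔV / Q = 52850 m³ / 116 m³/d = 455.6 d
t = 455.6 d ≈ 1.248 years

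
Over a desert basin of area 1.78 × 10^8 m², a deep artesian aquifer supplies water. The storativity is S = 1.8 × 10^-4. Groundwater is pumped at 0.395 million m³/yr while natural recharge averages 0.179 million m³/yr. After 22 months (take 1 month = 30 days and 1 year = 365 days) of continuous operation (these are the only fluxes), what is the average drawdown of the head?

Δh ≈ 12.2 m

Net abstraction = 0.395 − 0.179 = 0.216 million m³/yr
Q_net = 0.216 million m³/yr = 591.8 m³/d
t = 22 months = 660 d
ΔV = Q × t = 591.8 m³/d × 660 d = 3.906 × 10^5 m³
Δh = ΔV / (S × A) = 3.906 × 10^5 / (1.8 × 10^-4 × 1.78 × 10^8) = 12.19 m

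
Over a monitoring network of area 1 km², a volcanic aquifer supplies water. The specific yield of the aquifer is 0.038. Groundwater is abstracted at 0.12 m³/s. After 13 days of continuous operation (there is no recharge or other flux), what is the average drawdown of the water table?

Δh ≈ 3.55 m

A = 1 km² = 1 × 10^6 m²
Q = 0.12 m³/s = 10370 m³/d
ΔV = Q × t = 10370 m³/d × 13 d = 1.348 × 10^5 m³
Δh = ΔV / (Sy × A) = 1.348 × 10^5 / (0.038 × 1 × 10^6) = 3.547 m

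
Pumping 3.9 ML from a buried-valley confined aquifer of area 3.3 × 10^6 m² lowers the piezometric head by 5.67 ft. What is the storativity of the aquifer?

S ≈ 6.8 × 10^-4

Δh = 5.67 ft = 1.728 m
ΔV = 3.9 ML = 3900 m³
S = ΔV / (A × Δh) = 3900 m³ / (3.3 × 10^6 m² × 1.728 m) = 6.838 × 10^-4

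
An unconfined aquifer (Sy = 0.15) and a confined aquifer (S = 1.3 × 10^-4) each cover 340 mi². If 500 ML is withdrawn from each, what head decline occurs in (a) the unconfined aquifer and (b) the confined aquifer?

A = 340 mi² = 8.806 × 10^8 m²
ΔV = 500 ML = 5 × 10^5 m³
Unconfined: Δh_u = ΔV/(Sy·A) = 5 × 10^5/(0.15 × 8.806 × 10^8) = 0.003785 m
Confined: Δh_c = ΔV/(S·A) = 5 × 10^5/(1.3 × 10^-4 × 8.806 × 10^8) = 4.368 m

Δh_u ≈ 0.00379 m; Δh_c ≈ 4.37 m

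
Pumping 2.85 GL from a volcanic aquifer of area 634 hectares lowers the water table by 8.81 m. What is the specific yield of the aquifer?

A = 634 hectares = 6.34 × 10^6 m²
ΔV = 2.85 GL = 2.85 × 10^6 m³
Sy = ΔV / (A × Δh) = 2.85 × 10^6 m³ / (6.34 × 10^6 m² × 8.81 m) = 0.05102

Sy ≈ 0.051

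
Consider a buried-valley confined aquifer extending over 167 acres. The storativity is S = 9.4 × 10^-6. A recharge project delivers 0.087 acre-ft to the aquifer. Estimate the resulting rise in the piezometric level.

Δh ≈ 16.9 m

A = 167 acres = 6.758 × 10^5 m²
ΔV = 0.087 acre-ft = 107.3 m³
Δh = ΔV / (S × A) = 107.3 m³ / (9.4 × 10^-6 × 6.758 × 10^5 m²) = 16.89 m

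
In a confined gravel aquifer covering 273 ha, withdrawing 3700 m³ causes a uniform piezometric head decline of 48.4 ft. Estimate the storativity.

S ≈ 9.2 × 10^-5

A = 273 ha = 2.73 × 10^6 m²
Δh = 48.4 ft = 14.75 m
S = ΔV / (A × Δh) = 3700 m³ / (2.73 × 10^6 m² × 14.75 m) = 9.187 × 10^-5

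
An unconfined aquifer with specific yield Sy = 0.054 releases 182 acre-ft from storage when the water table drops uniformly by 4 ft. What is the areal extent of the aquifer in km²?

Δh = 4 ft = 1.219 m
ΔV = 182 acre-ft = 2.245 × 10^5 m³
A = ΔV / (Sy × Δh) = 2.245 × 10^5 / (0.054 × 1.219) = 3.41 × 10^6 m²
A = 3.41 × 10^6 m² = 3.41 km²

A ≈ 3.41 km²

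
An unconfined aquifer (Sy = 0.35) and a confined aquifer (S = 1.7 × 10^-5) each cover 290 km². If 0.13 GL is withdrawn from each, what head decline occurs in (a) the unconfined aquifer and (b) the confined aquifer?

A = 290 km² = 2.9 × 10^8 m²
ΔV = 0.13 GL = 1.3 × 10^5 m³
Unconfined: Δh_u = ΔV/(Sy·A) = 1.3 × 10^5/(0.35 × 2.9 × 10^8) = 0.001281 m
Confined: Δh_c = ΔV/(S·A) = 1.3 × 10^5/(1.7 × 10^-5 × 2.9 × 10^8) = 26.37 m

Δh_u ≈ 0.00128 m; Δh_c ≈ 26.4 m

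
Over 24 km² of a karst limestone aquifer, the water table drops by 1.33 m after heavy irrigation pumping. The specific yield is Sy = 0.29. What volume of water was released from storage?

A = 24 km² = 2.4 × 10^7 m²
ΔV = Sy × A × Δh = 0.29 × 2.4 × 10^7 m² × 1.33 m = 9.257 × 10^6 m³

ΔV ≈ 9.26 × 10^6 m³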